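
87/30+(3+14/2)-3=99/10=9.90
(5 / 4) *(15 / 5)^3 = 135 / 4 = 33.75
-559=-559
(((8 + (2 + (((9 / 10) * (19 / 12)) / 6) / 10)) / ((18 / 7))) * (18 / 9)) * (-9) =-56133 / 800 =-70.17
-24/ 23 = -1.04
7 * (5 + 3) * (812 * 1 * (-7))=-318304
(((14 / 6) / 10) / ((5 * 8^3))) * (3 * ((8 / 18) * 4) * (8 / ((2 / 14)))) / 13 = 49 / 23400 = 0.00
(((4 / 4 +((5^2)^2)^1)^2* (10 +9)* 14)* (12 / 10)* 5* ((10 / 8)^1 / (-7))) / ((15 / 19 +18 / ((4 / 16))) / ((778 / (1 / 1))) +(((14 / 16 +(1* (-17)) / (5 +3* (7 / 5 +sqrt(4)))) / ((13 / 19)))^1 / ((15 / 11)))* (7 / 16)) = 20603514598617600 / 3797119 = 5426091359.95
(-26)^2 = 676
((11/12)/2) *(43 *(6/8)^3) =4257/512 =8.31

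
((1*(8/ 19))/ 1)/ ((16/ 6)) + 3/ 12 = 31/ 76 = 0.41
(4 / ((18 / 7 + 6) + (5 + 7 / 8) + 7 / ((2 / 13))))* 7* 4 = 6272 / 3357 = 1.87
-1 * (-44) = 44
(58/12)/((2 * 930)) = 29/11160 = 0.00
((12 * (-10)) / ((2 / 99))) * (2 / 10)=-1188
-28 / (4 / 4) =-28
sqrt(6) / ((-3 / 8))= -6.53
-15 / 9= -5 / 3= -1.67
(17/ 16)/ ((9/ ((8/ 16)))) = 17/ 288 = 0.06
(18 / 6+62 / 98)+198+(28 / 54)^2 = 7212124 / 35721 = 201.90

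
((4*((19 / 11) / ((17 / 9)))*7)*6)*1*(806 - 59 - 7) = 21258720 / 187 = 113682.99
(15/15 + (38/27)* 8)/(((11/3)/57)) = 6289/33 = 190.58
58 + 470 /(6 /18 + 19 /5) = 5323 /31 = 171.71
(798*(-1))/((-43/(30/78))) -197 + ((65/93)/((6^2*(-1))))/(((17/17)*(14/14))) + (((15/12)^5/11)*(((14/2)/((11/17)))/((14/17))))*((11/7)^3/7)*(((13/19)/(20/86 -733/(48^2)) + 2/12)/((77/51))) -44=-1267971314458920028661/5189023650646757376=-244.36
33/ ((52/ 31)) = 1023/ 52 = 19.67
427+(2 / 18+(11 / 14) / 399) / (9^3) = 5216482409 / 12216582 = 427.00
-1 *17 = -17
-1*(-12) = 12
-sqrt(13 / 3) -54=-54 -sqrt(39) / 3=-56.08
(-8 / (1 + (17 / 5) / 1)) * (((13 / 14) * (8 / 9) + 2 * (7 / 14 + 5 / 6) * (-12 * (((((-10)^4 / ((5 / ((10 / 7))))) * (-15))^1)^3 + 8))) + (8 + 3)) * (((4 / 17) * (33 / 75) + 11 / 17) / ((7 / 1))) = -902015999999912563028 / 1836765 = -491089497023251.51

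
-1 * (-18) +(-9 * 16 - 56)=-182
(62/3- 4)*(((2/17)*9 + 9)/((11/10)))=28500/187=152.41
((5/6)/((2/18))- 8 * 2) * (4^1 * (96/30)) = -544/5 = -108.80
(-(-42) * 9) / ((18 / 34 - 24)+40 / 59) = -379134 / 22861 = -16.58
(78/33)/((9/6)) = 52/33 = 1.58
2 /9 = 0.22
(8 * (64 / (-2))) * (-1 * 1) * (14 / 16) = 224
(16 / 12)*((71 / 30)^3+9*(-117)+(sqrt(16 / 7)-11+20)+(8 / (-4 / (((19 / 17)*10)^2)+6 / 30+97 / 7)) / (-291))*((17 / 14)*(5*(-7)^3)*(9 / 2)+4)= 89621274519899837449 / 6961592709000-149876*sqrt(7) / 21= 12854791.32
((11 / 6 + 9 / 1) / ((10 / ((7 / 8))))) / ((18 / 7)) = 637 / 1728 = 0.37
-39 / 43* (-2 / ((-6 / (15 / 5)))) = -39 / 43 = -0.91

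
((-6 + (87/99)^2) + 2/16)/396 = -0.01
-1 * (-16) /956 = 4 /239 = 0.02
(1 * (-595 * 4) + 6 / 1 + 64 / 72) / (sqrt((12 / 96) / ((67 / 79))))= -42716 * sqrt(10586) / 711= -6181.40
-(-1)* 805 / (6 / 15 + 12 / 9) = 12075 / 26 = 464.42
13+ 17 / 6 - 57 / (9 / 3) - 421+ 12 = -412.17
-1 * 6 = -6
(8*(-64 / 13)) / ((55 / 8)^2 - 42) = -32768 / 4381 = -7.48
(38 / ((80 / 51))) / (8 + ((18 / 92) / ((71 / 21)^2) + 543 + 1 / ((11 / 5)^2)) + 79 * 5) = 13594200807 / 530986805500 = 0.03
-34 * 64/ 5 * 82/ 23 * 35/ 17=-3194.43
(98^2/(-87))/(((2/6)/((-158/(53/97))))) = 147190904/1537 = 95765.06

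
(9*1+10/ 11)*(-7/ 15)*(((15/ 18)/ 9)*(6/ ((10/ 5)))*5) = -3815/ 594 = -6.42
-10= -10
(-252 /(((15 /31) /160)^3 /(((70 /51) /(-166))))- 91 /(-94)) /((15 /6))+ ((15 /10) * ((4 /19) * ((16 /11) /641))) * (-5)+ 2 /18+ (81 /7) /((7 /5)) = 590322678199172449799 /19590150891465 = 30133646.31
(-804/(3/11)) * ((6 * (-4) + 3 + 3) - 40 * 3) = 406824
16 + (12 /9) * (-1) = 44 /3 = 14.67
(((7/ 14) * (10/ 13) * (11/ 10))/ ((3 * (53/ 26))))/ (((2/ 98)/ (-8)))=-4312/ 159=-27.12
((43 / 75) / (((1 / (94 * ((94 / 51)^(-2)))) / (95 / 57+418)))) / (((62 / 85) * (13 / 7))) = 1861825567 / 378820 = 4914.80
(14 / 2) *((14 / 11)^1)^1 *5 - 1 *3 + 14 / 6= 43.88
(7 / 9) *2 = 14 / 9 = 1.56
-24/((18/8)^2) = -128/27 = -4.74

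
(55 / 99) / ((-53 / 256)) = -1280 / 477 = -2.68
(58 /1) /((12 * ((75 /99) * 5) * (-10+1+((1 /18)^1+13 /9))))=-319 /1875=-0.17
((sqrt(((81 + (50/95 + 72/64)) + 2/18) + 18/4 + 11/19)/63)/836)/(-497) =-sqrt(4566346)/5968127088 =-0.00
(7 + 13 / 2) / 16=27 / 32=0.84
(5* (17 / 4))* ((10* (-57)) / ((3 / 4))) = -16150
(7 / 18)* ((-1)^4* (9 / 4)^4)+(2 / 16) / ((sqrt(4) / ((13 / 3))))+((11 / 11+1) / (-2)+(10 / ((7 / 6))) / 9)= 36521 / 3584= 10.19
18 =18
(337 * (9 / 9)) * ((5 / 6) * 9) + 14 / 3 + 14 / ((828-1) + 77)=3433639 / 1356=2532.18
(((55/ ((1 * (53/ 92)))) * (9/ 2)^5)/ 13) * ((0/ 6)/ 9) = 0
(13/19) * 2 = 26/19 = 1.37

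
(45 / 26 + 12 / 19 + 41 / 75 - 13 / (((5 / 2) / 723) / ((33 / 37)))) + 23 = -4561157567 / 1370850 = -3327.25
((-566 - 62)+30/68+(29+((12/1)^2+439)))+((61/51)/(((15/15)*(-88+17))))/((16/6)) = -8841/568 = -15.57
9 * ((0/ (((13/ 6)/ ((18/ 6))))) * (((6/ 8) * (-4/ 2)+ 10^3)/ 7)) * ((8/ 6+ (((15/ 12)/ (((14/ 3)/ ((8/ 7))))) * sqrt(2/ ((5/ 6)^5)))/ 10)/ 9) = 0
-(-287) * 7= 2009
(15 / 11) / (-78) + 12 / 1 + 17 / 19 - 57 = -239763 / 5434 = -44.12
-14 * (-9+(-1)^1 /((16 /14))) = 553 /4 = 138.25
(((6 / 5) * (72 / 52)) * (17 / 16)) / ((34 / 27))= 729 / 520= 1.40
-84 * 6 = -504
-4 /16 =-1 /4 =-0.25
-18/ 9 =-2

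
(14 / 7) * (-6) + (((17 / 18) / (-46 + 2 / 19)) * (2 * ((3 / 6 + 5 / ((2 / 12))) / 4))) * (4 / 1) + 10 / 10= -192359 / 15696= -12.26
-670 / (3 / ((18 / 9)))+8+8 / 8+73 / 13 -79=-19931 / 39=-511.05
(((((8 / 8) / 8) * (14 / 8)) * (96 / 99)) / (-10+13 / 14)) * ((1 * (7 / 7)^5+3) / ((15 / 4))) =-1568 / 62865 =-0.02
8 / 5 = 1.60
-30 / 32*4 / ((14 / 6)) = -45 / 28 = -1.61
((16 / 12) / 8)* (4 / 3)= 2 / 9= 0.22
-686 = -686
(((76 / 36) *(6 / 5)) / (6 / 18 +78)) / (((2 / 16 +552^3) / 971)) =295184 / 1581048116375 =0.00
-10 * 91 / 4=-455 / 2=-227.50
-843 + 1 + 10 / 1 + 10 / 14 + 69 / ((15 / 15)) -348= -7772 / 7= -1110.29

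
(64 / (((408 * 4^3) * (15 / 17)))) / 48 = 1 / 17280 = 0.00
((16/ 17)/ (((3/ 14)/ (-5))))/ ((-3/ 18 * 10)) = 224/ 17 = 13.18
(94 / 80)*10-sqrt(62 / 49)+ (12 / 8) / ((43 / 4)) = 2045 / 172-sqrt(62) / 7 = 10.76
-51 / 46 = -1.11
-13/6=-2.17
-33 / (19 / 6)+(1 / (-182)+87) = 264791 / 3458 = 76.57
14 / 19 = 0.74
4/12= 0.33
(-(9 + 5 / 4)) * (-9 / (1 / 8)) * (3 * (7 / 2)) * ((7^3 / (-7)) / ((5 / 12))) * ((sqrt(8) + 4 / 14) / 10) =-4556412 * sqrt(2) / 25 - 650916 / 25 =-283786.23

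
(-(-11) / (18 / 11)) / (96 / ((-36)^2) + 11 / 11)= 363 / 58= 6.26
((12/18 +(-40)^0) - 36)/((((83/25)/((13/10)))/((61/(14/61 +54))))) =-15.12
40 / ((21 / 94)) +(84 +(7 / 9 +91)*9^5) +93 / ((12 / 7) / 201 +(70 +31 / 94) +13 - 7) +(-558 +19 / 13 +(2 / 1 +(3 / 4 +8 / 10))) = 11064208519840657 / 2041706940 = 5419097.28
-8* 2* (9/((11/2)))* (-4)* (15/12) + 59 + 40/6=196.58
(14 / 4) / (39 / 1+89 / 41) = 287 / 3376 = 0.09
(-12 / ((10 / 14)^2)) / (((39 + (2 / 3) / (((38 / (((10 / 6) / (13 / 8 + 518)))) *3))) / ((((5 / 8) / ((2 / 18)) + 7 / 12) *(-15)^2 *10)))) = -700635682845 / 83169139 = -8424.23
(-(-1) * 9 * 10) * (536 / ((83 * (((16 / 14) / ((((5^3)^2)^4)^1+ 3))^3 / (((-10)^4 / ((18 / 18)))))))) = 824505729704723791802117400000000000000000000000000000000.00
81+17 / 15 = 1232 / 15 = 82.13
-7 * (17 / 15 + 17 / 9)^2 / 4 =-32368 / 2025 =-15.98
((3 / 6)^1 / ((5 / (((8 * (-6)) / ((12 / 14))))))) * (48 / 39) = -448 / 65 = -6.89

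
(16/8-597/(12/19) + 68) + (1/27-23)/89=-8415383/9612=-875.51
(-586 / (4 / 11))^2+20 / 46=238917807 / 92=2596932.68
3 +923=926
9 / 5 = 1.80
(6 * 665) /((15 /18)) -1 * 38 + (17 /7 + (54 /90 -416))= 151796 /35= 4337.03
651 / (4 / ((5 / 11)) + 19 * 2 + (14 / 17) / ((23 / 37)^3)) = 673260945 / 51946036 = 12.96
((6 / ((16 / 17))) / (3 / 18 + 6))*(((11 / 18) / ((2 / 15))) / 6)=935 / 1184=0.79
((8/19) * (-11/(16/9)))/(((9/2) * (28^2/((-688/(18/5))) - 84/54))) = 21285/208012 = 0.10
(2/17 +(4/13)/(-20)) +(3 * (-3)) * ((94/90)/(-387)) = 54118/427635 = 0.13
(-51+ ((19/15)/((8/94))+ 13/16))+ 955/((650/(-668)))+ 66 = -2966341/3120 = -950.75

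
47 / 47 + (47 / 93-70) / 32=-3487 / 2976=-1.17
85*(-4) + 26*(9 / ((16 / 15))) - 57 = -1421 / 8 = -177.62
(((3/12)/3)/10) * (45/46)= 0.01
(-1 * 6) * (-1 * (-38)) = -228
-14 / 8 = -7 / 4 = -1.75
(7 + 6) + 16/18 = 125/9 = 13.89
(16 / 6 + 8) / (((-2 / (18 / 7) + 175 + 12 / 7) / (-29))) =-4872 / 2771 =-1.76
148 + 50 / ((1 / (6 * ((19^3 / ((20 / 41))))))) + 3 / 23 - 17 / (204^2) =237514658953 / 56304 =4218433.13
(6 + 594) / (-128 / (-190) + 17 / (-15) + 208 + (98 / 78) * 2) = 2223000 / 778247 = 2.86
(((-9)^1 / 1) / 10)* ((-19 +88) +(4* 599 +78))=-22887 / 10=-2288.70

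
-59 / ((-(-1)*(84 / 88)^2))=-28556 / 441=-64.75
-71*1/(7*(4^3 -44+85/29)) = -2059/4655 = -0.44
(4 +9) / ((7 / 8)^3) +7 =9057 / 343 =26.41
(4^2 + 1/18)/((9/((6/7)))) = 289/189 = 1.53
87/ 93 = 0.94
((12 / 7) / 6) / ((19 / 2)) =4 / 133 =0.03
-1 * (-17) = 17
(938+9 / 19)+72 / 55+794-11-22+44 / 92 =40889809 / 24035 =1701.26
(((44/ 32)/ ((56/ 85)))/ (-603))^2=874225/ 72977780736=0.00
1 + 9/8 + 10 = 97/8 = 12.12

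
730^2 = 532900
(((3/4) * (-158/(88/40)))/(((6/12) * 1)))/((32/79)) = -93615/352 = -265.95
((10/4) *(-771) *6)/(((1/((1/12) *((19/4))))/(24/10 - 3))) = 43947/16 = 2746.69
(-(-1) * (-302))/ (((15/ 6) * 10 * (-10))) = 151/ 125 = 1.21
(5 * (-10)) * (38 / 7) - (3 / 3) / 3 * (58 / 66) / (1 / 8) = -189724 / 693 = -273.77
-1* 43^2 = -1849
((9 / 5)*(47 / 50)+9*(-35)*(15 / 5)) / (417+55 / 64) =-7546464 / 3342875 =-2.26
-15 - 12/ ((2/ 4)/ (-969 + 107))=20673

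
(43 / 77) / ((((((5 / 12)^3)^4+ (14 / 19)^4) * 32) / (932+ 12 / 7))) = 10205161387418676363264 / 184635922262649692219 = 55.27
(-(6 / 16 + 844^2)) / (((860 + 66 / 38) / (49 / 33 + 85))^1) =-154508609083 / 2161236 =-71490.85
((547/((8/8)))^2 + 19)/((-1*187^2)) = -299228/34969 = -8.56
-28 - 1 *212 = -240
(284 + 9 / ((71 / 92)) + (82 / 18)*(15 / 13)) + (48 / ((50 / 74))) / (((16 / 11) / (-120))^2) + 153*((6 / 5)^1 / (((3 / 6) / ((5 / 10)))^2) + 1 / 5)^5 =4193648675074 / 8653125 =484639.79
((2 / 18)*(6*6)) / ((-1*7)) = -4 / 7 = -0.57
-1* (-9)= 9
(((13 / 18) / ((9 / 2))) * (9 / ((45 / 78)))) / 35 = 338 / 4725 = 0.07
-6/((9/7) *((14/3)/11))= -11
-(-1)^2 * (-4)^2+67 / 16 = -189 / 16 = -11.81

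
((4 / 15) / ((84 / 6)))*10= 4 / 21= 0.19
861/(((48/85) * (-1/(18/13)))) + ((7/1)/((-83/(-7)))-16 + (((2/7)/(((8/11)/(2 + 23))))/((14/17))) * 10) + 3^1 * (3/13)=-848711895/422968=-2006.56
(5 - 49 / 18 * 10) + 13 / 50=-9883 / 450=-21.96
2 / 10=1 / 5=0.20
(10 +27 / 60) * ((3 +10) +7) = 209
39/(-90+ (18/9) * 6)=-1/2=-0.50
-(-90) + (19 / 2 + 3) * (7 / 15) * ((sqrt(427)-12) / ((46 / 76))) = -590 / 23 + 665 * sqrt(427) / 69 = 173.50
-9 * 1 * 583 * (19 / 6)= -16615.50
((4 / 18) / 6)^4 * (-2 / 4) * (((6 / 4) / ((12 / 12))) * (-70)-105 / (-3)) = 35 / 531441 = 0.00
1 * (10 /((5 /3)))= 6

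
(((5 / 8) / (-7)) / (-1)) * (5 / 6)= 25 / 336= 0.07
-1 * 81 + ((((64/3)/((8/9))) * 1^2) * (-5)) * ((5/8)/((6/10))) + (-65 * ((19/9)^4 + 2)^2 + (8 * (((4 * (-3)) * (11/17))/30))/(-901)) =-103106435416979039/3296733127785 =-31275.34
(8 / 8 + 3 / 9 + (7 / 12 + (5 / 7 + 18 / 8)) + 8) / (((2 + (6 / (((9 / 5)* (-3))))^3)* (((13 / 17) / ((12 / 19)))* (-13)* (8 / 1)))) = -6704613 / 41177864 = -0.16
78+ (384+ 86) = 548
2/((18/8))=8/9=0.89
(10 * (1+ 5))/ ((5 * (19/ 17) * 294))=34/ 931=0.04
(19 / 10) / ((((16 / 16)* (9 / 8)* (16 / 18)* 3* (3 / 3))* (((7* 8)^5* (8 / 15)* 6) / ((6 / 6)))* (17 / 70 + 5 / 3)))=0.00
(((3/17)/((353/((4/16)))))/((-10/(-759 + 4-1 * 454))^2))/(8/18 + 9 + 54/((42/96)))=276257709/20093748400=0.01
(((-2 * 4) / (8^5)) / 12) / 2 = -0.00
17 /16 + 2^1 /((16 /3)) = 23 /16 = 1.44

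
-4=-4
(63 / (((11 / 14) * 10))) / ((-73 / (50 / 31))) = -4410 / 24893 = -0.18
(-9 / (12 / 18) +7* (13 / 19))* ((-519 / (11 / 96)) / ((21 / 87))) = 239130288 / 1463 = 163452.01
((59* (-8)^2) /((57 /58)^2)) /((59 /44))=9473024 /3249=2915.67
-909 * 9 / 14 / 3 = -2727 / 14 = -194.79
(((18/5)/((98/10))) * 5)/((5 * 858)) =3/7007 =0.00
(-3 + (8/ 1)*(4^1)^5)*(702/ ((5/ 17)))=97727526/ 5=19545505.20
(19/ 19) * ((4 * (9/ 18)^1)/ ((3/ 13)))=8.67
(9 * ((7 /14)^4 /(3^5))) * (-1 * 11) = -11 /432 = -0.03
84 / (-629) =-84 / 629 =-0.13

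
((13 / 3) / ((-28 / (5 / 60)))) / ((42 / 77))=-143 / 6048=-0.02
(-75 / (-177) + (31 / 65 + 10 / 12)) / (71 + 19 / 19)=39899 / 1656720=0.02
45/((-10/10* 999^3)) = -5/110778111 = -0.00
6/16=3/8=0.38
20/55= 4/11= 0.36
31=31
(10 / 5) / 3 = 2 / 3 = 0.67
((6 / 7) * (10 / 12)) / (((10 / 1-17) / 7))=-5 / 7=-0.71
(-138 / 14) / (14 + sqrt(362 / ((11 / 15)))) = 759 / 1637 - 69 * sqrt(59730) / 22918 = -0.27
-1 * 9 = -9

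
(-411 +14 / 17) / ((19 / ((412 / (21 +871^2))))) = -75602 / 6448627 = -0.01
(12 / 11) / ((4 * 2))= 3 / 22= 0.14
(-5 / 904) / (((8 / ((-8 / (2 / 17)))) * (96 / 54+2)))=45 / 3616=0.01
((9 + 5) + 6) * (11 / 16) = 55 / 4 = 13.75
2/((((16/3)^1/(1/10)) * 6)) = 1/160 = 0.01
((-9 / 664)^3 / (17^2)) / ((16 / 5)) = -3645 / 1353698861056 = -0.00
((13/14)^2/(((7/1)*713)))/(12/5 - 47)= -845/218146628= -0.00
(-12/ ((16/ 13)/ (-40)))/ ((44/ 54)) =5265/ 11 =478.64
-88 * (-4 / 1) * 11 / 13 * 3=11616 / 13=893.54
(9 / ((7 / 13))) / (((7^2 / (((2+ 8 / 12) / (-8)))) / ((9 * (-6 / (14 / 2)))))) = 0.88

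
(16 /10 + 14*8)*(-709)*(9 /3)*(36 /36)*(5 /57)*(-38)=805424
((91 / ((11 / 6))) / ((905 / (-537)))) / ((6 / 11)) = -48867 / 905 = -54.00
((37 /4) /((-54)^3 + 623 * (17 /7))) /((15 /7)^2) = -1813 /140355900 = -0.00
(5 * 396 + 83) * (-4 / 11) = -8252 / 11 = -750.18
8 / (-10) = -4 / 5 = -0.80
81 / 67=1.21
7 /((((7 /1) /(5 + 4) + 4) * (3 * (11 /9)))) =189 /473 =0.40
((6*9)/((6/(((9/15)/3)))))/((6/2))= 0.60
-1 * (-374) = 374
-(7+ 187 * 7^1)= -1316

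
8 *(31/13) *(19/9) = 40.27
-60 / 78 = -10 / 13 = -0.77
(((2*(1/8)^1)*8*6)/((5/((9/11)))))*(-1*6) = -648/55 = -11.78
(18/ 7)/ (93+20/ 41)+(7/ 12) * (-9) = -560499/ 107324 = -5.22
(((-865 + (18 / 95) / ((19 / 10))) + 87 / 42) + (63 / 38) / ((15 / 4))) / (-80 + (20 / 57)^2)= 196132617 / 18166400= 10.80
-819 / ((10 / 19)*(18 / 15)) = -5187 / 4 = -1296.75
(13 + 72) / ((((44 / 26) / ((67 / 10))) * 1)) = 336.52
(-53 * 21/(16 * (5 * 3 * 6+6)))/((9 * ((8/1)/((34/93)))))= -0.00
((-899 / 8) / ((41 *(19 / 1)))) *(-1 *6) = 2697 / 3116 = 0.87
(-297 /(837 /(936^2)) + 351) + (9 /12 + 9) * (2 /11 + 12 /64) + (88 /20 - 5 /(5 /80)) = -310593.77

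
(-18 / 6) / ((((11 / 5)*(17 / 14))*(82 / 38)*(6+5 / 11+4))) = -0.05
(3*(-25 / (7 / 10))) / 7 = -15.31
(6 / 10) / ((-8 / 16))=-6 / 5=-1.20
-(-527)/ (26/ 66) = 17391/ 13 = 1337.77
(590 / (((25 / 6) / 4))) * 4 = 11328 / 5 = 2265.60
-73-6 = -79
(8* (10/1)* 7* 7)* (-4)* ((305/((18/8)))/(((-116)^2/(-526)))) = 628885600/7569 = 83087.01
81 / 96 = 27 / 32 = 0.84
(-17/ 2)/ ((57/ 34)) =-289/ 57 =-5.07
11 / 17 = 0.65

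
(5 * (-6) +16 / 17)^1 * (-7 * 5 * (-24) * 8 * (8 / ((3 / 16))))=-141639680 / 17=-8331745.88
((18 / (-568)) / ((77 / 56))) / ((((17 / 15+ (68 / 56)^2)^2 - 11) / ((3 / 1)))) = 466754400 / 28347731291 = 0.02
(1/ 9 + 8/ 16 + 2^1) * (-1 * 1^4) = -47/ 18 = -2.61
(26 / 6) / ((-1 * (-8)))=13 / 24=0.54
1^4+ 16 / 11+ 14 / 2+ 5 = 159 / 11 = 14.45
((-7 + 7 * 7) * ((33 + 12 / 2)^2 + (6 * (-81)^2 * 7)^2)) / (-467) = -3189245529330 / 467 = -6829219548.89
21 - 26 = -5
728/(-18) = -364/9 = -40.44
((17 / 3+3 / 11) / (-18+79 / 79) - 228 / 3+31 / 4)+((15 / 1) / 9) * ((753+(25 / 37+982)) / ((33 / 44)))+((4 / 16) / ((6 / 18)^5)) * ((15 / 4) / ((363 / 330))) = 1990460111 / 498168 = 3995.56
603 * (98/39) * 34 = 669732/13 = 51517.85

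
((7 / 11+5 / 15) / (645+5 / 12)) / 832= 2 / 1107535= 0.00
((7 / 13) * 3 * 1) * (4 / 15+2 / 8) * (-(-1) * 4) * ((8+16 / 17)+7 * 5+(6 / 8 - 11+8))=123039 / 884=139.18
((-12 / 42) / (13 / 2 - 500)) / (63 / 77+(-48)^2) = 44 / 175163877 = 0.00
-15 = -15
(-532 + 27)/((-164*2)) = 505/328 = 1.54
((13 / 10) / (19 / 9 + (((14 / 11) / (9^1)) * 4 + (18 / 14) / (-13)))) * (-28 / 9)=-1.57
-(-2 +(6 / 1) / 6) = 1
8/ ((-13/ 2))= -16/ 13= -1.23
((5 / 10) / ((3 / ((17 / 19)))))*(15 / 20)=17 / 152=0.11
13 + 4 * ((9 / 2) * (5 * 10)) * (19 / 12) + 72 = 1510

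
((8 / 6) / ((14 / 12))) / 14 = 4 / 49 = 0.08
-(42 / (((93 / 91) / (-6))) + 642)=-12258 / 31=-395.42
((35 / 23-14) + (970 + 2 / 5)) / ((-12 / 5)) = -110161 / 276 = -399.13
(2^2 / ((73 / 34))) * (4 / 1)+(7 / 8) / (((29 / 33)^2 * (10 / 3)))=38269757 / 4911440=7.79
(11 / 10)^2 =121 / 100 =1.21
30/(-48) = -5/8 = -0.62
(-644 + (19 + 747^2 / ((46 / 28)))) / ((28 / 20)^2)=172975.84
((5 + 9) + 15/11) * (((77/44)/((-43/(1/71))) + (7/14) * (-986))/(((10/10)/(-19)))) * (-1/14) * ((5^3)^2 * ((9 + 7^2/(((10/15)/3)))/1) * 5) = -693229828361484375/3761296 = -184306108416.22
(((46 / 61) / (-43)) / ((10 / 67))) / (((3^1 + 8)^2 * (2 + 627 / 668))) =-1029388 / 3115114145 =-0.00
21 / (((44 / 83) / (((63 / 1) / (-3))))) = -36603 / 44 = -831.89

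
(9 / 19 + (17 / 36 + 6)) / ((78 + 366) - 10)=4751 / 296856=0.02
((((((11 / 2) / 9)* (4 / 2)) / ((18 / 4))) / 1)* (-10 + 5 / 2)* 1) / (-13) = 55 / 351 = 0.16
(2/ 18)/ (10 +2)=1/ 108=0.01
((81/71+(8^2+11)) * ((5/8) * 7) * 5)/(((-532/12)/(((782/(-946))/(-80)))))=-0.39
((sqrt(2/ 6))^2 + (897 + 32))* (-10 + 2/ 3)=-78064/ 9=-8673.78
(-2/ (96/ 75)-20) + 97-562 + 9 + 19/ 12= -22847/ 48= -475.98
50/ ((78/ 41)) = 1025/ 39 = 26.28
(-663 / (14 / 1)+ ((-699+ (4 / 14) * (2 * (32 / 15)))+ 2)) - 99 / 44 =-745.39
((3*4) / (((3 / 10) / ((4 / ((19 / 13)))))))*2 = 218.95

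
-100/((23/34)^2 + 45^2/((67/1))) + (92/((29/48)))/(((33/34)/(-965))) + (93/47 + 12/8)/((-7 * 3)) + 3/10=-188798279923136043/1246997870965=-151402.25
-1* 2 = -2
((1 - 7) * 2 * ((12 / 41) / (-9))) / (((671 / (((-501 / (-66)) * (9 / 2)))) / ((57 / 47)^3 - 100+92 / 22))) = -645642621828 / 345609220913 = -1.87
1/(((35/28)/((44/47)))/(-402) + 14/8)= 70752/123581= 0.57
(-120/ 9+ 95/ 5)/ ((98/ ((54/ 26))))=153/ 1274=0.12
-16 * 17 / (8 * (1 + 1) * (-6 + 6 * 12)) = -17 / 66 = -0.26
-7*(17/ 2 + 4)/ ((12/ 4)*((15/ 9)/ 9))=-315/ 2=-157.50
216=216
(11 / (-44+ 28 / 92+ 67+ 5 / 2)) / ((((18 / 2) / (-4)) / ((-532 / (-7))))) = -153824 / 10683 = -14.40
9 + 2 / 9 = 83 / 9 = 9.22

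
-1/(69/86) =-86/69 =-1.25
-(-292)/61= 292/61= 4.79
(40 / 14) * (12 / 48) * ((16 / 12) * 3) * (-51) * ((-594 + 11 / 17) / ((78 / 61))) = 879010 / 13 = 67616.15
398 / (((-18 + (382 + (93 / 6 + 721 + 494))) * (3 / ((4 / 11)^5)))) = 815104 / 1540774917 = 0.00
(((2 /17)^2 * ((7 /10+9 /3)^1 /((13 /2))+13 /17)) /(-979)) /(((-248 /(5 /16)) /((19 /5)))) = 1273 /14097165680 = 0.00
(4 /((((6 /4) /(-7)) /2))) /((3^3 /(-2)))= 224 /81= 2.77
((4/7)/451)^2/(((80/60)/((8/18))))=16/29899947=0.00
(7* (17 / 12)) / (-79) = -0.13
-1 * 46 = -46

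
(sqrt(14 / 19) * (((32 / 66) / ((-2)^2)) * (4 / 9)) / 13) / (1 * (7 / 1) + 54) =16 * sqrt(266) / 4474899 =0.00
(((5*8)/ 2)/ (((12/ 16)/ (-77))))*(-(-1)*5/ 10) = -1026.67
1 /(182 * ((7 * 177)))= 1 /225498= 0.00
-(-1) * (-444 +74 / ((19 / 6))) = -7992 / 19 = -420.63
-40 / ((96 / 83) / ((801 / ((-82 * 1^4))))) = 110805 / 328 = 337.82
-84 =-84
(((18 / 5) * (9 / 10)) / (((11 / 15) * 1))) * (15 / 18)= 3.68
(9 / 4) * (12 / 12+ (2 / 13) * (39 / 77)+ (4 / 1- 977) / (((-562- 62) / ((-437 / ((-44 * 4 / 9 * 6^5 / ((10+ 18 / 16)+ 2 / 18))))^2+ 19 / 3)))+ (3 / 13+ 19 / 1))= 15805341051461240179 / 232711542603251712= 67.92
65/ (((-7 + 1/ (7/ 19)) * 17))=-91/ 102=-0.89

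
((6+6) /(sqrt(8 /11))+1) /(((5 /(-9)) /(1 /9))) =-3 * sqrt(22) /5 - 1 /5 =-3.01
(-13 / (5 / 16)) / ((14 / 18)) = -1872 / 35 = -53.49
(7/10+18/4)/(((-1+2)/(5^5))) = 16250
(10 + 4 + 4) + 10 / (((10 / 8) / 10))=98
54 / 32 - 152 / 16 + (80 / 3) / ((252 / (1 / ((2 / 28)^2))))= 5585 / 432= 12.93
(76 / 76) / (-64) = -1 / 64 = -0.02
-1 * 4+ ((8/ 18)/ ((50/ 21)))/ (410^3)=-10338149993/ 2584537500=-4.00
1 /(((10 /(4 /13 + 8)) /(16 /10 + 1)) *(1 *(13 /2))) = 108 /325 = 0.33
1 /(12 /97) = 8.08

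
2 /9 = 0.22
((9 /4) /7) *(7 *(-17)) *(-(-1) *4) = -153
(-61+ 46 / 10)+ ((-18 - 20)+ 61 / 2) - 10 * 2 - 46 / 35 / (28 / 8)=-8259 / 98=-84.28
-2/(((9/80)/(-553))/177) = 5220320/3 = 1740106.67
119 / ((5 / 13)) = 1547 / 5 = 309.40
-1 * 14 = -14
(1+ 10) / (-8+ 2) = -11 / 6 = -1.83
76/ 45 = 1.69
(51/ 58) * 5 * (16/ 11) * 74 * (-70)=-10567200/ 319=-33126.02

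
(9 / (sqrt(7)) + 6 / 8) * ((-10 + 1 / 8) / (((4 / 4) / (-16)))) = 655.97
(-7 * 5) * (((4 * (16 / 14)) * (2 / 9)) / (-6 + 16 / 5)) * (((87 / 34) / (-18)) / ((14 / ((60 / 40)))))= -1450 / 7497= -0.19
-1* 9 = -9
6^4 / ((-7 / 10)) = -12960 / 7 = -1851.43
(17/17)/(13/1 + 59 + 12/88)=22/1587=0.01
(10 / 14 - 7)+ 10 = 3.71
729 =729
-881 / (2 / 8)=-3524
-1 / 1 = -1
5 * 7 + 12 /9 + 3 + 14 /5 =632 /15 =42.13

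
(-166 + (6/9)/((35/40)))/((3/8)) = -27760/63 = -440.63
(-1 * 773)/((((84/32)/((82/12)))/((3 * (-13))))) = 1648036/21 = 78477.90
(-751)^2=564001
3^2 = 9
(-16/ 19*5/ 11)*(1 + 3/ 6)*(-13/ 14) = 780/ 1463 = 0.53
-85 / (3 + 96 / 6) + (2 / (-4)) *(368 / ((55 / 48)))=-172483 / 1045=-165.06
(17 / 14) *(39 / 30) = 221 / 140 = 1.58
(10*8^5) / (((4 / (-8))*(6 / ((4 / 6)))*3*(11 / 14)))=-9175040 / 297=-30892.39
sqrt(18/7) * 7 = 3 * sqrt(14) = 11.22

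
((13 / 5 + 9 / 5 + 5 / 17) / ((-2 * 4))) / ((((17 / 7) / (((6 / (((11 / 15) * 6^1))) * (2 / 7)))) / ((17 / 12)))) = -399 / 2992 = -0.13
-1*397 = -397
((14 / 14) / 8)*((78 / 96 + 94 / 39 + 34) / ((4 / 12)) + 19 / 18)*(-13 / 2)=-211019 / 2304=-91.59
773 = 773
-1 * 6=-6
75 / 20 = 15 / 4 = 3.75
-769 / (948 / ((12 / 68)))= -769 / 5372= -0.14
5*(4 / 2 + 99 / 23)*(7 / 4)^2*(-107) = -3801175 / 368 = -10329.28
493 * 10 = 4930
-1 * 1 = -1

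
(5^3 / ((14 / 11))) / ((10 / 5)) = 1375 / 28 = 49.11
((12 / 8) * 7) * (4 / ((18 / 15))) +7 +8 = 50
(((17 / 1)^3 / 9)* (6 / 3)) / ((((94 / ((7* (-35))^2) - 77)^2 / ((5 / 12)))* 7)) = 12643958621875 / 1153511376798294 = 0.01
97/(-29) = -97/29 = -3.34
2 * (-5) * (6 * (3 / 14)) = -90 / 7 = -12.86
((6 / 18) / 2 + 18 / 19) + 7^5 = 1916125 / 114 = 16808.11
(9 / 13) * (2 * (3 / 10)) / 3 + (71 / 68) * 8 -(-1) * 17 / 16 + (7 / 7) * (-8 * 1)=27473 / 17680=1.55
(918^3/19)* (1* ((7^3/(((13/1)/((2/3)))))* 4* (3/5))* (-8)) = -16982520113664/1235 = -13751028432.12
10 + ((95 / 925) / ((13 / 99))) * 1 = 25931 / 2405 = 10.78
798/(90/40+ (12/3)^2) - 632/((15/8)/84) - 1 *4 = -10319964/365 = -28273.87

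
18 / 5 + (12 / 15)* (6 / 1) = 42 / 5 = 8.40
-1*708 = -708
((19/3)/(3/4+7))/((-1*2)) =-38/93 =-0.41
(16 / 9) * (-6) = -32 / 3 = -10.67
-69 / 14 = -4.93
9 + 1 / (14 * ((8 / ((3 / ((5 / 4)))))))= 1263 / 140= 9.02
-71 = -71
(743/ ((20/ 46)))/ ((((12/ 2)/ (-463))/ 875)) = -1384636225/ 12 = -115386352.08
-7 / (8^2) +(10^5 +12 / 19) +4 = 121605499 / 1216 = 100004.52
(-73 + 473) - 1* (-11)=411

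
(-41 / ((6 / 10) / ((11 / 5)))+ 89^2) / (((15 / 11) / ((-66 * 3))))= -5641504 / 5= -1128300.80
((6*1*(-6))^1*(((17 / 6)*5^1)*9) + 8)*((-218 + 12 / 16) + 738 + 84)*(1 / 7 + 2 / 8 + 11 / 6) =-1036340723 / 168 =-6168694.78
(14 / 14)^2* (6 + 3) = 9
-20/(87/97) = -1940/87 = -22.30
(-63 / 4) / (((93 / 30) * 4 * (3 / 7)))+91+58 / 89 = 1957521 / 22072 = 88.69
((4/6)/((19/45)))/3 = 10/19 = 0.53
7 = 7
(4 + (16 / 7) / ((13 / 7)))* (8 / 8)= 5.23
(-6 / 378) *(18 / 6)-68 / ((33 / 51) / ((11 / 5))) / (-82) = 11933 / 4305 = 2.77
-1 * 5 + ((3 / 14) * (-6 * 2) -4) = -81 / 7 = -11.57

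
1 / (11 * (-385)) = -1 / 4235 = -0.00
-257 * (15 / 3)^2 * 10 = -64250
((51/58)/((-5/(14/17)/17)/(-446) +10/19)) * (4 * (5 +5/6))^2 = 988237880/1088109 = 908.22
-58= -58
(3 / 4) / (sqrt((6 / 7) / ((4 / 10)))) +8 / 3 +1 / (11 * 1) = sqrt(105) / 20 +91 / 33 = 3.27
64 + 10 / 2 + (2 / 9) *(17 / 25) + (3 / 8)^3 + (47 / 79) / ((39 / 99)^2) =112334231933 / 1538035200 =73.04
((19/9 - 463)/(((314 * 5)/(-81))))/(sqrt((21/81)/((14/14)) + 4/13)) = 55998 * sqrt(7761)/156215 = 31.58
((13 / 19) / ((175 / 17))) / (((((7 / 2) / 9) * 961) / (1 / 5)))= 3978 / 111836375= 0.00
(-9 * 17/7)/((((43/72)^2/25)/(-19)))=376747200/12943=29108.18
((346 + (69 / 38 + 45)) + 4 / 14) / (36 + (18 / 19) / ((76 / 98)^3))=95628178 / 9251697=10.34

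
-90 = -90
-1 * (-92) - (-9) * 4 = 128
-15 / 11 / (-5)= 3 / 11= 0.27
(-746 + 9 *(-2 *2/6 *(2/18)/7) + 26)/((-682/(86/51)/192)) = 41615744/121737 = 341.85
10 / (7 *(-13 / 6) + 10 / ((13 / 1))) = -780 / 1123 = -0.69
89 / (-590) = -89 / 590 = -0.15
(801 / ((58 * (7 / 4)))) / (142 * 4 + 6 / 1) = 801 / 58261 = 0.01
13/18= 0.72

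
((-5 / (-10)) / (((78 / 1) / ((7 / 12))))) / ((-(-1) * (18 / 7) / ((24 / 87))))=49 / 122148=0.00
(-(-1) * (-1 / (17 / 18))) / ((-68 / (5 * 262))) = 5895 / 289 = 20.40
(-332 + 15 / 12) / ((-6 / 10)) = 2205 / 4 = 551.25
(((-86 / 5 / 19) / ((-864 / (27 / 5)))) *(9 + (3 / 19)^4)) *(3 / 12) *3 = 15131313 / 396175840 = 0.04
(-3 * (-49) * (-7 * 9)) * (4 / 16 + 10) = -379701 / 4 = -94925.25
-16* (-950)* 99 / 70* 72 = 1547794.29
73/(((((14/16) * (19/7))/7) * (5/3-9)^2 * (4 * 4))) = 4599/18392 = 0.25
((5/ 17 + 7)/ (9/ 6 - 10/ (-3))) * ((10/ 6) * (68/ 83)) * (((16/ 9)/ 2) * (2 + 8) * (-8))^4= 832149913600000/ 15792327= 52693305.65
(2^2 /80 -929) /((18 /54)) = -55737 /20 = -2786.85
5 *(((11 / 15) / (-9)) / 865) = -11 / 23355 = -0.00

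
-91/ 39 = -7/ 3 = -2.33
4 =4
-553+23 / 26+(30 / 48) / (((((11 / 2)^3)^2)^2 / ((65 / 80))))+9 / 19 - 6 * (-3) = -827349350241785779 / 1550383618100174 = -533.64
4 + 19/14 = 75/14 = 5.36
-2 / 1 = -2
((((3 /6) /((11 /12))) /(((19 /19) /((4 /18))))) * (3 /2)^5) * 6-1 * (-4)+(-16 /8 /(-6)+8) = 2357 /132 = 17.86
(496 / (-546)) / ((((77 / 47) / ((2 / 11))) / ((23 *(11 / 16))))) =-33511 / 21021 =-1.59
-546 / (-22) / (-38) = -273 / 418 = -0.65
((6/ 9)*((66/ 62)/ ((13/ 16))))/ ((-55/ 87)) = -2784/ 2015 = -1.38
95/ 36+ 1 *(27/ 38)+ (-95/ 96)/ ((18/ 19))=75673/ 32832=2.30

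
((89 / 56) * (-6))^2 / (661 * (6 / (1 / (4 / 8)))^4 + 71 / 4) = 71289 / 41990060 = 0.00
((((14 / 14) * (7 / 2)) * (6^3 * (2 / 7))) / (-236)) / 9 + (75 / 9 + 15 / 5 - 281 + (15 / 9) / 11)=-524944 / 1947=-269.62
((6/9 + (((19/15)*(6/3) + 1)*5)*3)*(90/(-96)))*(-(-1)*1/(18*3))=-805/864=-0.93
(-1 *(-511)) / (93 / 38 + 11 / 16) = 155344 / 953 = 163.01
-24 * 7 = -168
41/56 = 0.73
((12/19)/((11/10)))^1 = 120/209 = 0.57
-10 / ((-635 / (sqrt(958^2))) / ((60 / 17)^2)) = 6897600 / 36703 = 187.93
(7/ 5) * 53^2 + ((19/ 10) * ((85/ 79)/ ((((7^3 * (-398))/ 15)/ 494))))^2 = 2286965988282821593/ 581538632876180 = 3932.61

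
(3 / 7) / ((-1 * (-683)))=3 / 4781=0.00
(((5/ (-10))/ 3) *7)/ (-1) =7/ 6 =1.17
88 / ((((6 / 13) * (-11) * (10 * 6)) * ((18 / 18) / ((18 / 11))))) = -26 / 55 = -0.47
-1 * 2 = -2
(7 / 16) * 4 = 7 / 4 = 1.75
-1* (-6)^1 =6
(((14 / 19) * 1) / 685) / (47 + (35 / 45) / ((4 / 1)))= 0.00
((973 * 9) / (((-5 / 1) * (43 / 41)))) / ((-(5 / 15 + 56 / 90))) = 3231333 / 1849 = 1747.61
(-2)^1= -2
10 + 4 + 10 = 24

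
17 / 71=0.24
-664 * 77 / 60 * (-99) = 421806 / 5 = 84361.20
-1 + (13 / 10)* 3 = 29 / 10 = 2.90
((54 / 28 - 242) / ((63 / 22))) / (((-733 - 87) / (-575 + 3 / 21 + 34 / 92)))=-1367816087 / 23288328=-58.73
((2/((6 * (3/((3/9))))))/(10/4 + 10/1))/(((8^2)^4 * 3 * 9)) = 1/152882380800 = 0.00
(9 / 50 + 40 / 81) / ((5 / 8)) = 10916 / 10125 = 1.08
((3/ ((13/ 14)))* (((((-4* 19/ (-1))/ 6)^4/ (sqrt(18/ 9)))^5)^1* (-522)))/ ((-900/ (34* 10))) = 68012211386183110741338451634290688* sqrt(2)/ 75546995355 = 1273165018639754133633969.00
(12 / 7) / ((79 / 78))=936 / 553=1.69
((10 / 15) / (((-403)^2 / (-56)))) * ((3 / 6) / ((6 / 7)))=-196 / 1461681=-0.00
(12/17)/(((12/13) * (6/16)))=104/51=2.04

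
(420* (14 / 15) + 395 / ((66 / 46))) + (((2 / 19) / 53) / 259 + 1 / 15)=667.37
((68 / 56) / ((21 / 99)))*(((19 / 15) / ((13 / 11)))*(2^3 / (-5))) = -156332 / 15925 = -9.82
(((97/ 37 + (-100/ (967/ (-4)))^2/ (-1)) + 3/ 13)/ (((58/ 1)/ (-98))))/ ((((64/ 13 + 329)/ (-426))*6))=1398537251244/ 1451848169159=0.96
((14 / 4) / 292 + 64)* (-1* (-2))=37383 / 292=128.02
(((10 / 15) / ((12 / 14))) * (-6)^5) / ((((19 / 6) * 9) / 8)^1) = -32256 / 19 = -1697.68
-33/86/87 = -11/2494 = -0.00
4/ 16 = 0.25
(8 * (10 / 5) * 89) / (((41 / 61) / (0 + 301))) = 26146064 / 41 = 637708.88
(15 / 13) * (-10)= -150 / 13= -11.54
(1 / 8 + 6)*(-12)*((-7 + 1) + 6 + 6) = -441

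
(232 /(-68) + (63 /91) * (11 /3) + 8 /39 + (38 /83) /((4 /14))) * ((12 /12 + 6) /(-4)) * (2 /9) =-179935 /495261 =-0.36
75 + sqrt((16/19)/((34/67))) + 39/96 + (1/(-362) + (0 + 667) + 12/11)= 2 * sqrt(43282)/323 + 47369515/63712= 744.78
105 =105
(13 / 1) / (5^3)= 13 / 125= 0.10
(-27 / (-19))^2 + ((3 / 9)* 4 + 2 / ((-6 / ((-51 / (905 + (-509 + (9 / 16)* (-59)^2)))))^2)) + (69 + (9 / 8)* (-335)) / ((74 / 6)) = -3275905678470173 / 151591502154600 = -21.61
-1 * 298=-298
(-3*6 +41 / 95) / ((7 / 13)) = -21697 / 665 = -32.63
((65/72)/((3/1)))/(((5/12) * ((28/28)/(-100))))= -72.22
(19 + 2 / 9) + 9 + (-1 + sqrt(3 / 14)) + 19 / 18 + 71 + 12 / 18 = sqrt(42) / 14 + 1799 / 18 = 100.41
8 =8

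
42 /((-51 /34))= -28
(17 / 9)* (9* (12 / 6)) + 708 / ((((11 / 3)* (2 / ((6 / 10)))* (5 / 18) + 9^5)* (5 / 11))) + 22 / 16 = 1693334221 / 47832440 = 35.40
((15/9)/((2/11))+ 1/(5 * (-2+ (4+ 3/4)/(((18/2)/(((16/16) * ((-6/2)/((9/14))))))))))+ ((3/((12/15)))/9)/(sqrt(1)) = 137927/14460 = 9.54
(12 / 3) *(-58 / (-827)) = 232 / 827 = 0.28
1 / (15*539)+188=1519981 / 8085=188.00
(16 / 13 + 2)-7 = -49 / 13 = -3.77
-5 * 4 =-20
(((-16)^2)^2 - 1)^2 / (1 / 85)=365061079125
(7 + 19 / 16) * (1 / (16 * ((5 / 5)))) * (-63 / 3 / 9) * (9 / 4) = -2751 / 1024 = -2.69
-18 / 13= -1.38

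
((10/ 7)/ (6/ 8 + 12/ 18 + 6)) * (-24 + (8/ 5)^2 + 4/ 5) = -12384/ 3115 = -3.98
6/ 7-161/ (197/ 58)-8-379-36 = -647501/ 1379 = -469.54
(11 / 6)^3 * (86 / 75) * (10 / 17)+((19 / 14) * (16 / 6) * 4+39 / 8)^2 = 8175027109 / 21591360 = 378.62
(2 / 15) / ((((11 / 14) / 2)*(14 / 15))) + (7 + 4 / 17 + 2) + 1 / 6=10957 / 1122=9.77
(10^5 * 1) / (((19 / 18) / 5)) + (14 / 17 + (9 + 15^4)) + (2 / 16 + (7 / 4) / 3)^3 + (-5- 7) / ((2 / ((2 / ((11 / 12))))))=25752180493073 / 49116672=524306.30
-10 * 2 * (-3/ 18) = 10/ 3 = 3.33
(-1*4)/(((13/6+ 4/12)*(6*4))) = -0.07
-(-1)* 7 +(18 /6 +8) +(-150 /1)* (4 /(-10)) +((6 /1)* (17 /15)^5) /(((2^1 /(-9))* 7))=13936393 /196875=70.79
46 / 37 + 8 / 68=856 / 629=1.36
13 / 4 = 3.25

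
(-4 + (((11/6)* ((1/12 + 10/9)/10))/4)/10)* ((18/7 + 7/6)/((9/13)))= -704404207/32659200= -21.57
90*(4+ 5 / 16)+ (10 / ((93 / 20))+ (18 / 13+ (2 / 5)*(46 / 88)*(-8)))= 207457711 / 531960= 389.99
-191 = -191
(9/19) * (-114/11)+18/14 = -279/77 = -3.62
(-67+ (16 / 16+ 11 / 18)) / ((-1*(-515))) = -1177 / 9270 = -0.13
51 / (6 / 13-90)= -0.57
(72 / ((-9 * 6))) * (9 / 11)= -1.09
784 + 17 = 801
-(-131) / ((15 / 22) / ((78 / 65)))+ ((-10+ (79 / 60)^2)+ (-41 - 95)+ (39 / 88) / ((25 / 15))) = 3427757 / 39600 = 86.56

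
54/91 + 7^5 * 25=38235979/91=420175.59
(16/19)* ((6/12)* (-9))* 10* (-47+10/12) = 33240/19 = 1749.47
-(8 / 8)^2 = -1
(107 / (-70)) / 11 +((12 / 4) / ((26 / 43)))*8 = 395929 / 10010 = 39.55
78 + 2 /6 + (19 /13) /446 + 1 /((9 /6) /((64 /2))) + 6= 1838023 /17394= 105.67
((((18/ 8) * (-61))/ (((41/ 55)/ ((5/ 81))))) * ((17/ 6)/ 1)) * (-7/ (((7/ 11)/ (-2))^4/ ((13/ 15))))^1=21711285310/ 1139103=19059.98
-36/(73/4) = -144/73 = -1.97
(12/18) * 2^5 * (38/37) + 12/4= 2765/111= 24.91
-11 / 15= -0.73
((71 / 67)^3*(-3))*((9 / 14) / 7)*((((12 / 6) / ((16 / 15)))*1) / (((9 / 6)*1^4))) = -48317985 / 117899096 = -0.41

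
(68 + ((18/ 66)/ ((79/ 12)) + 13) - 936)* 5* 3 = -11144385/ 869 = -12824.38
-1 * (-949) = 949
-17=-17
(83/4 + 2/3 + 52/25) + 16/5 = 26.70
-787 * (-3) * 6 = 14166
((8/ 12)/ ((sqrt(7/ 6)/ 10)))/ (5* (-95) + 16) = -20* sqrt(42)/ 9639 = -0.01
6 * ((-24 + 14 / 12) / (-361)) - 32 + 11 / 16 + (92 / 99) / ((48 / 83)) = -50308097 / 1715472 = -29.33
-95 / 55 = -19 / 11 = -1.73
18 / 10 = 9 / 5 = 1.80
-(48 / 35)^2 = -2304 / 1225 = -1.88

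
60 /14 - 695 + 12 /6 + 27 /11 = -52842 /77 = -686.26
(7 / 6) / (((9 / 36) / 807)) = 3766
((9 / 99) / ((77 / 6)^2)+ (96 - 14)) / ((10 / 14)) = 5347994 / 46585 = 114.80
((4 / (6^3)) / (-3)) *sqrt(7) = -sqrt(7) / 162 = -0.02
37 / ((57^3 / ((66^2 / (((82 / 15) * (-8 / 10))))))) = -111925 / 562438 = -0.20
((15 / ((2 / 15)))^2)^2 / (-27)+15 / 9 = -284765545 / 48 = -5932615.52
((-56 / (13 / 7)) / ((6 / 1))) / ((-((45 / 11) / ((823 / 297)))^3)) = 1.56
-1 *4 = -4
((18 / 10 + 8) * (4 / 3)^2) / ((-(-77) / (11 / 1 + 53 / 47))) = 4256 / 1551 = 2.74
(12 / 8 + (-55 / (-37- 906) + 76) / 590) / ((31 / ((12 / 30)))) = 906278 / 43118675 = 0.02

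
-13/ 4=-3.25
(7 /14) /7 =1 /14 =0.07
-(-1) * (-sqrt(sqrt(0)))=0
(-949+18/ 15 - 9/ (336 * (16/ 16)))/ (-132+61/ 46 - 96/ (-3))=12208009/ 1270920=9.61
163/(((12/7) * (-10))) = -1141/120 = -9.51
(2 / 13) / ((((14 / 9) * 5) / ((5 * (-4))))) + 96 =8700 / 91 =95.60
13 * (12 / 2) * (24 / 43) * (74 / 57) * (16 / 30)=123136 / 4085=30.14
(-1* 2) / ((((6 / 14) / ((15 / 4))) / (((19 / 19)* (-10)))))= 175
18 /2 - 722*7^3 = -247637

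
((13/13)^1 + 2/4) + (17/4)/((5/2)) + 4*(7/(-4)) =-19/5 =-3.80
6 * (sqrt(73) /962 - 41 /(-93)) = 3 * sqrt(73) /481+82 /31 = 2.70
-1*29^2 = -841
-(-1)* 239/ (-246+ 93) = -239/ 153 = -1.56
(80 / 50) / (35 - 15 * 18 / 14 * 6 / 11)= 0.07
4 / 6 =2 / 3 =0.67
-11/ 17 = -0.65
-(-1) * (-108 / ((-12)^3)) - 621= -9935 / 16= -620.94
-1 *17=-17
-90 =-90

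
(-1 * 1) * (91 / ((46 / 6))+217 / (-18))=77 / 414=0.19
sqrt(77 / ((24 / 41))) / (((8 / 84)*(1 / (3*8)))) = 21*sqrt(18942) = 2890.23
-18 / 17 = -1.06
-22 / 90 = -11 / 45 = -0.24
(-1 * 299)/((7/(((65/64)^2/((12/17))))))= -21475675/344064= -62.42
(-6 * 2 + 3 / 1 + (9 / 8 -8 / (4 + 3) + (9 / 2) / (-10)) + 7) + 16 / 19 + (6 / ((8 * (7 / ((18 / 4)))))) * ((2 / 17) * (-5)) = -24669 / 12920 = -1.91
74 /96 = 37 /48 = 0.77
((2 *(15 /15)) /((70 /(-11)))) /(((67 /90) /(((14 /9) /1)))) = -44 /67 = -0.66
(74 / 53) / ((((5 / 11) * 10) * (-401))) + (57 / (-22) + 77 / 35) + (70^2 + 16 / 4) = 57319013251 / 11689150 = 4903.61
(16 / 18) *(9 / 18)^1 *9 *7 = 28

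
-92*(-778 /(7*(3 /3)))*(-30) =-2147280 /7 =-306754.29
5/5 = 1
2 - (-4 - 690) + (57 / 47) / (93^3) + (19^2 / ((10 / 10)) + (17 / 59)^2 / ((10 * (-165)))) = 1057.00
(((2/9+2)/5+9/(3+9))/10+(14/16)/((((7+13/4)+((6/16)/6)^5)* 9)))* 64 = 22805032/2763747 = 8.25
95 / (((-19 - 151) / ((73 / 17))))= -1387 / 578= -2.40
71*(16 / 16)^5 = 71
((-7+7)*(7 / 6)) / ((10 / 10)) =0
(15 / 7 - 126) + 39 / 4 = -3195 / 28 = -114.11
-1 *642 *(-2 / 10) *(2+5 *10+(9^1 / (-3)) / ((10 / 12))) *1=155364 / 25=6214.56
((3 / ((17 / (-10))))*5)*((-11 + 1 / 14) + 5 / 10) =10950 / 119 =92.02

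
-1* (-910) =910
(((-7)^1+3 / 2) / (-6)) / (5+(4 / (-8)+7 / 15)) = 55 / 298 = 0.18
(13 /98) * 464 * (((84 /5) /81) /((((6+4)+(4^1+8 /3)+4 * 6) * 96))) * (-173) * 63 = -65221 /1830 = -35.64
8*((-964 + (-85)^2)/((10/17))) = 425748/5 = 85149.60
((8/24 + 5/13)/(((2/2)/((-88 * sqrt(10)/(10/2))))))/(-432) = 154 * sqrt(10)/5265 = 0.09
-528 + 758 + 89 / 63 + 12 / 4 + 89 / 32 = 478183 / 2016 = 237.19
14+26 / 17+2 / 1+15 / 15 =315 / 17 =18.53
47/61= 0.77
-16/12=-4/3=-1.33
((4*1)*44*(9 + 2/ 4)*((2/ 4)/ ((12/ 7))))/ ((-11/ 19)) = -2527/ 3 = -842.33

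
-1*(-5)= 5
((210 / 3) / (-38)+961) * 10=182240 / 19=9591.58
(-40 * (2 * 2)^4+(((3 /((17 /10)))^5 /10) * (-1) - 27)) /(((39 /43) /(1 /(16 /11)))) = -6896388160387 /885990768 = -7783.81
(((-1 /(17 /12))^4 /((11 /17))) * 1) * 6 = 124416 /54043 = 2.30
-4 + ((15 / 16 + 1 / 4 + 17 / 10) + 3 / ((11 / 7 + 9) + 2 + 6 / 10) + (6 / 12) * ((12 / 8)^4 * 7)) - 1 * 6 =799117 / 73760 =10.83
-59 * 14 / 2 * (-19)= 7847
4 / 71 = 0.06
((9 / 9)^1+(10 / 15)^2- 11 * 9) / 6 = -439 / 27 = -16.26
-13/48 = -0.27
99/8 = 12.38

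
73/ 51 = 1.43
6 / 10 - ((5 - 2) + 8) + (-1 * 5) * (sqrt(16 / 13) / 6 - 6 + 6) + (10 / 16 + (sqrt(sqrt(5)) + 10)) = -10 * sqrt(13) / 39 + 9 / 40 + 5^(1 / 4) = 0.80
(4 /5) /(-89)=-4 /445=-0.01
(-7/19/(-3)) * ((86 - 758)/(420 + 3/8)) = -12544/63897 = -0.20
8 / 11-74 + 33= -443 / 11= -40.27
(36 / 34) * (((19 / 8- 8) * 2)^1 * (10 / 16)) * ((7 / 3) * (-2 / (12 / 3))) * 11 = 51975 / 544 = 95.54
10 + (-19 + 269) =260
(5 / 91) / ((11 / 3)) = 15 / 1001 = 0.01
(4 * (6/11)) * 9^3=17496/11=1590.55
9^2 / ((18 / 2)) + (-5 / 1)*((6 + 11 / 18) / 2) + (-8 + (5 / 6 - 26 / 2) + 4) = -853 / 36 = -23.69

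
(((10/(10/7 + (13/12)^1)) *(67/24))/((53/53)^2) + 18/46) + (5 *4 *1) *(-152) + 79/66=-969637489/320298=-3027.30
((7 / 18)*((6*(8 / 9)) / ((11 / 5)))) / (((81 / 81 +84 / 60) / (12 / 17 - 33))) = -21350 / 1683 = -12.69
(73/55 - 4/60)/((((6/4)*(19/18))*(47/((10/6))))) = 832/29469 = 0.03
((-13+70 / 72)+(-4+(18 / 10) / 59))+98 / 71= -11021501 / 754020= -14.62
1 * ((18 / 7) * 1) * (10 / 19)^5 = 1800000 / 17332693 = 0.10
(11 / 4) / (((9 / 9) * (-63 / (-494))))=2717 / 126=21.56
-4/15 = -0.27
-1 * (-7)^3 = 343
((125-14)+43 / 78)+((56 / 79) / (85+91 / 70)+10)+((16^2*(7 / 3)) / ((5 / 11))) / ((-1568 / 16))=6709739993 / 62041070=108.15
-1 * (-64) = 64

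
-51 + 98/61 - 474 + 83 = -26864/61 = -440.39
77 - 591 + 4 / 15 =-7706 / 15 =-513.73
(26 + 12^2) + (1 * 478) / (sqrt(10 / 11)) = 170 + 239 * sqrt(110) / 5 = 671.33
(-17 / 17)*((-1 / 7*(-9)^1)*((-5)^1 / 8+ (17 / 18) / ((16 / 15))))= -75 / 224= -0.33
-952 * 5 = -4760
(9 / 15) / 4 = 3 / 20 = 0.15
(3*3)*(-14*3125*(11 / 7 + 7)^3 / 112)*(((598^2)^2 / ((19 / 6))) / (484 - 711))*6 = 3495936471557400000000 / 1479359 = 2363142733817416.87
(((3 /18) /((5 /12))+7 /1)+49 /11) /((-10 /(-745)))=48574 /55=883.16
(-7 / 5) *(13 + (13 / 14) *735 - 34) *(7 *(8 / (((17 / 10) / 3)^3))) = -1400263200 / 4913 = -285011.85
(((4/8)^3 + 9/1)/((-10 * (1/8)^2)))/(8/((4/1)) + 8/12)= -219/10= -21.90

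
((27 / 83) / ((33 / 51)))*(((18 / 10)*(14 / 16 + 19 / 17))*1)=65853 / 36520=1.80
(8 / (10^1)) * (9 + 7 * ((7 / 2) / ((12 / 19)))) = 1147 / 30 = 38.23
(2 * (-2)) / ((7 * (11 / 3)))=-12 / 77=-0.16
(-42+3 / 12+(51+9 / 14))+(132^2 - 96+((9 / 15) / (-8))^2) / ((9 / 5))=64757701 / 6720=9636.56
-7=-7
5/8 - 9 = -67/8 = -8.38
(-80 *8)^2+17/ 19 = 7782417/ 19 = 409600.89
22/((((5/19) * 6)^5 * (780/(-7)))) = -190659623/9477000000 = -0.02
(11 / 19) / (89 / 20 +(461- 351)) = 220 / 43491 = 0.01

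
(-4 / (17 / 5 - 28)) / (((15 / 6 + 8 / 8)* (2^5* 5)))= 0.00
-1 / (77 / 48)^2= -0.39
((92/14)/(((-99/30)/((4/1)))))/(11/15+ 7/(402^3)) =-199225411200/18341733487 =-10.86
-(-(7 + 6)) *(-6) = -78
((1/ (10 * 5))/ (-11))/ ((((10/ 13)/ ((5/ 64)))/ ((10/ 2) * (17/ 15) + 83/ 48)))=-923/ 675840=-0.00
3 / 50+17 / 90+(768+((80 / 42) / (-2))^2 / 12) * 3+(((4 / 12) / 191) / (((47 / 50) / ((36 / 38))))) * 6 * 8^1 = 1444542097724 / 626819025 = 2304.56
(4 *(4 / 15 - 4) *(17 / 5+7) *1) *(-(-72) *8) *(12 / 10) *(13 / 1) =-174440448 / 125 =-1395523.58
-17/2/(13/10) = -85/13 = -6.54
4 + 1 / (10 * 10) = 401 / 100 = 4.01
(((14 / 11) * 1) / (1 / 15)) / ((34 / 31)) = 3255 / 187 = 17.41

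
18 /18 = 1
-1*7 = -7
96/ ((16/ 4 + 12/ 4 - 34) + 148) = 96/ 121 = 0.79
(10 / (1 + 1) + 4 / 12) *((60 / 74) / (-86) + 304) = 7738384 / 4773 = 1621.28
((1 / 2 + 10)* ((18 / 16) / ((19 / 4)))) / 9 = 21 / 76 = 0.28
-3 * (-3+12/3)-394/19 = -451/19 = -23.74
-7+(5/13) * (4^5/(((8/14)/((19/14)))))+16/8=12095/13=930.38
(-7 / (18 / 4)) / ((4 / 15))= -35 / 6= -5.83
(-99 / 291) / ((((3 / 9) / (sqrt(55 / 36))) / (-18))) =297* sqrt(55) / 97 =22.71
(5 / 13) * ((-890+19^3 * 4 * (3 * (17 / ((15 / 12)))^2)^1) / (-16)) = -190284971 / 520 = -365932.64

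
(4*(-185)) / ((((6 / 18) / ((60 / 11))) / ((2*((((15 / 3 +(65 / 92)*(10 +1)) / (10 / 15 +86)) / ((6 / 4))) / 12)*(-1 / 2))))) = 652125 / 6578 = 99.14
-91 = -91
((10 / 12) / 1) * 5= 25 / 6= 4.17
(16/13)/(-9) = -16/117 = -0.14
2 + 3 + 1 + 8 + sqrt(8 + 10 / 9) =sqrt(82) / 3 + 14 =17.02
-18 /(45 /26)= -52 /5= -10.40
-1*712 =-712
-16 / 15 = -1.07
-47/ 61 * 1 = -47/ 61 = -0.77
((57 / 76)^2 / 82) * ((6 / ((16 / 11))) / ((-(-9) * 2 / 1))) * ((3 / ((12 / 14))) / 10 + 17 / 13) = 14223 / 5457920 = 0.00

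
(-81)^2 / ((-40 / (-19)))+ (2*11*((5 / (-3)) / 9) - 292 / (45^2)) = 50418559 / 16200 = 3112.26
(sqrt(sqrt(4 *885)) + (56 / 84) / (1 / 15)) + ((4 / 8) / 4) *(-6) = sqrt(2) *885^(1 / 4) + 37 / 4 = 16.96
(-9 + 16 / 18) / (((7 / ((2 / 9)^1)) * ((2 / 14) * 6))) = -73 / 243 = -0.30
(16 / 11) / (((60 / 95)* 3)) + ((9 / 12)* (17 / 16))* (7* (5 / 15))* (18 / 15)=47503 / 15840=3.00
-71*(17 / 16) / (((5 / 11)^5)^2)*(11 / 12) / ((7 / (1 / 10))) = -344371186427477 / 131250000000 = -2623.78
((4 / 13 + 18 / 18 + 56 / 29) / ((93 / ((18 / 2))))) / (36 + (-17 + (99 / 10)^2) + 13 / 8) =22200 / 8402953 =0.00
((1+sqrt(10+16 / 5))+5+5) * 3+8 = 3 * sqrt(330) / 5+41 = 51.90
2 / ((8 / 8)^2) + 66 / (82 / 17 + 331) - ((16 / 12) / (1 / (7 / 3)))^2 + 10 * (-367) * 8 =-411526532 / 14013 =-29367.48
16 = 16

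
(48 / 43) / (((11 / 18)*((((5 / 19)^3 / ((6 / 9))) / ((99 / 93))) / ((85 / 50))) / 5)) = 100744992 / 166625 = 604.62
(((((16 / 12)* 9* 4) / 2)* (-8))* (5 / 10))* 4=-384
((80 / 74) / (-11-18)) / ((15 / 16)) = -128 / 3219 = -0.04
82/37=2.22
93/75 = 31/25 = 1.24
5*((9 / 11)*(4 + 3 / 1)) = 315 / 11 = 28.64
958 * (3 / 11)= 2874 / 11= 261.27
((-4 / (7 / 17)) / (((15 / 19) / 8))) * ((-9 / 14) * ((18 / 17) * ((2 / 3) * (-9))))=-98496 / 245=-402.02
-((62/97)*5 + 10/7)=-3140/679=-4.62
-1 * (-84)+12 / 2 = 90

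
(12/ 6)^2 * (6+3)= 36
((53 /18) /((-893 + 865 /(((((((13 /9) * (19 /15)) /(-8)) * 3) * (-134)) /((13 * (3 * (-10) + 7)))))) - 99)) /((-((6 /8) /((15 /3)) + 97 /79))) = 26650255 /47453423094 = 0.00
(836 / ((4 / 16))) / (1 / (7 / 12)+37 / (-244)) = 5711552 / 2669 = 2139.96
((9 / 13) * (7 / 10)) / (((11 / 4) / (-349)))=-43974 / 715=-61.50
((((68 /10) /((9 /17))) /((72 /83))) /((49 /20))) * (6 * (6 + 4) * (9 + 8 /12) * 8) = 111299680 /3969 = 28042.25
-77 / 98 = -11 / 14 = -0.79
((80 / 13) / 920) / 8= 1 / 1196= 0.00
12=12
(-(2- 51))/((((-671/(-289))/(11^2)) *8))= 155771/488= 319.20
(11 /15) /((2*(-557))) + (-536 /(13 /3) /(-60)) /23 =0.09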